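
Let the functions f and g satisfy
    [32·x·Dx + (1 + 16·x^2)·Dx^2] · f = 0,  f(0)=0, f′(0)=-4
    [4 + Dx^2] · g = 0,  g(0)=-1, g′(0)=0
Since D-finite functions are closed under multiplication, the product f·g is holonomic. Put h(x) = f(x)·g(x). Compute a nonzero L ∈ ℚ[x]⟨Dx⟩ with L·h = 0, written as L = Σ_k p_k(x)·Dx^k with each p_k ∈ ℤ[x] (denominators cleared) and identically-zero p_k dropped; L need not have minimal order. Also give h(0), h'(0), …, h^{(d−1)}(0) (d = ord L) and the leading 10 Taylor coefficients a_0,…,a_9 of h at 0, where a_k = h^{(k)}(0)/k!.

L = (1360 + 60416·x^2 + 106496·x^4 + 262144·x^6 + 1048576·x^8) + (2304·x + 45056·x^3 + 196608·x^5 + 1048576·x^7)·Dx + (360 + 15872·x^2 + 36864·x^4 + 131072·x^6 + 524288·x^8)·Dx^2 + (576·x + 11264·x^3 + 49152·x^5 + 262144·x^7)·Dx^3 + (5 + 192·x^2 + 2560·x^4 + 16384·x^6 + 65536·x^8)·Dx^4  (order 4).
h: a_k = 0, 4, 0, -88/3, 0, 3752/15, 0, -870896/315, 0, 6415928/189, …
ICs: h(0) = 0, h′(0) = 4, h′′(0) = 0, h′′′(0) = -176.

f: a_k = 0, -4, 0, 64/3, 0, -1024/5, 0, 16384/7, 0, -262144/9, …
g: a_k = -1, 0, 2, 0, -2/3, 0, 4/45, 0, -2/315, 0, …
f·g: L₀ = L_f ⊗_s L_g, ord ≤ 2·2.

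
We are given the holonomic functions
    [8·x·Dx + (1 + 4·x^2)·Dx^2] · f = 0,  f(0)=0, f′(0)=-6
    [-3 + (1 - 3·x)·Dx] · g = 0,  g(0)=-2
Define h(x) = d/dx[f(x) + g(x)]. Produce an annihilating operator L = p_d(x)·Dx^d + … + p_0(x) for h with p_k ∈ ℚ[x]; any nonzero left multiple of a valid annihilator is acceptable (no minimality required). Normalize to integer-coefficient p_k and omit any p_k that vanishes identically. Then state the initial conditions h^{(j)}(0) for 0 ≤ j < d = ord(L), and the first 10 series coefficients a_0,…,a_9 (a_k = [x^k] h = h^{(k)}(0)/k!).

L = (24 - 288·x - 288·x^2) + (-31 + 24·x - 204·x^2 - 288·x^3)·Dx + (3 - 5·x - 20·x^3 - 48·x^4)·Dx^2  (order 2).
h: a_k = -12, -36, -138, -648, -2526, -8748, -30234, -104976, -355830, -1180980, …
ICs: h(0) = -12, h′(0) = -36.

f: a_k = 0, -6, 0, 8, 0, -96/5, 0, 384/7, 0, -512/3, …
g: a_k = -2, -6, -18, -54, -162, -486, -1458, -4374, -13122, -39366, …
Weyl lclm of L_f,L_g ⇒ L₀ (ord ≤ 3).
h₀' ⇒ L via d/dx closure of L₀.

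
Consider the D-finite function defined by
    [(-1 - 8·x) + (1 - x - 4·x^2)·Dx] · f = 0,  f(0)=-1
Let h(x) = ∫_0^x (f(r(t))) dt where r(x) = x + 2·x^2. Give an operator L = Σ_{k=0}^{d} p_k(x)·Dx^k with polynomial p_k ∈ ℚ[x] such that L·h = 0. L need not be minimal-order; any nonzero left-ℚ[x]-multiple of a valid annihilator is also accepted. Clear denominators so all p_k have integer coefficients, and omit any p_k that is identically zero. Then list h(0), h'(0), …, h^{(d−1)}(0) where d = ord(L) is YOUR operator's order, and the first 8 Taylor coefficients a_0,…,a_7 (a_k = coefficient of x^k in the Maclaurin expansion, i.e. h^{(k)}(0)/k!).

f: a_k = -1, -1, -5, -9, -29, -65, -181, -441, …
h₀=f(r): pull back L_f along r ⇒ L₀.
∫: right-multiply L₀ by Dx.
L = (1 + 12·x + 48·x^2 + 64·x^3)·Dx + (-1 + x + 6·x^2 + 16·x^3 + 16·x^4)·Dx^2  (order 2).
h: a_k = 0, -1, -1/2, -7/3, -29/4, -103/5, -135/2, -1599/7, …
ICs: h(0) = 0, h′(0) = -1.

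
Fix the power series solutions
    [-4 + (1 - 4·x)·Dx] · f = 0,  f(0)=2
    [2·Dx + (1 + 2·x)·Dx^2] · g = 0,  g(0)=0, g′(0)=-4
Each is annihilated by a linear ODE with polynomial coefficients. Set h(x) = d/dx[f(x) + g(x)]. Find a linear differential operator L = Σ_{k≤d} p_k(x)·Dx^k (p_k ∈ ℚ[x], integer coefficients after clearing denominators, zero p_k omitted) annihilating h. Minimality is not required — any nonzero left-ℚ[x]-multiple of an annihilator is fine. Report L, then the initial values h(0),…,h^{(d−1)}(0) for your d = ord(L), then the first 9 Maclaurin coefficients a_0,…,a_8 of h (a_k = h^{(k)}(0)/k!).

f: a_k = 2, 8, 32, 128, 512, 2048, 8192, 32768, 131072, …
g: a_k = 0, -4, 4, -16/3, 8, -64/5, 64/3, -256/7, 64, …
Weyl lclm of L_f,L_g ⇒ L₀ (ord ≤ 3).
h₀' ⇒ L via d/dx closure of L₀.
L = (128 + 64·x) + (44 + 224·x + 128·x^2)·Dx + (-5 + 6·x + 48·x^2 + 32·x^3)·Dx^2  (order 2).
h: a_k = 4, 72, 368, 2080, 10176, 49280, 229120, 1049088, 4717568, …
ICs: h(0) = 4, h′(0) = 72.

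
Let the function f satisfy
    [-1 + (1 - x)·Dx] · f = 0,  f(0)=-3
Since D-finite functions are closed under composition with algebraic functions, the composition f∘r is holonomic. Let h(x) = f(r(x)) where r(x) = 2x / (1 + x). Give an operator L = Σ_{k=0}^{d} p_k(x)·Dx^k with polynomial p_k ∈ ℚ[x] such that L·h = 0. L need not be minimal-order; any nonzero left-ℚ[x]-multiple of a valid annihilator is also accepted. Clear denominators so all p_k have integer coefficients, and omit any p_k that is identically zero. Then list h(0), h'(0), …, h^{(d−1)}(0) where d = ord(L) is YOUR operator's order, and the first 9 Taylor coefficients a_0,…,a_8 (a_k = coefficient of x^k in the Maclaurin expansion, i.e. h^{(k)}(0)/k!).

f: a_k = -3, -3, -3, -3, -3, -3, -3, -3, -3, …
f∘r: x↦r, Dx↦Dx/r' in L_f ⇒ L₀.
L = 2 + (-1 + x^2)·Dx  (order 1).
h: a_k = -3, -6, -6, -6, -6, -6, -6, -6, -6, …
ICs: h(0) = -3.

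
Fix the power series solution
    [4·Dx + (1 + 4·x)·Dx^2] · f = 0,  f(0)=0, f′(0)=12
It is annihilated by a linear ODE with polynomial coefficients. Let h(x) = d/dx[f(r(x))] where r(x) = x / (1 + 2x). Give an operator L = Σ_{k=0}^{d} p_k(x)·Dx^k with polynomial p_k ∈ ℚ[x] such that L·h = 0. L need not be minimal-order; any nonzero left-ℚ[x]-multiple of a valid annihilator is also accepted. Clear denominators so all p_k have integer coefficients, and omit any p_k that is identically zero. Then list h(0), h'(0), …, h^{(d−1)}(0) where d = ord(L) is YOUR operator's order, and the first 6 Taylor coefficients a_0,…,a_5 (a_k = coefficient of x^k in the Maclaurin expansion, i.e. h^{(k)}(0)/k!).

f: a_k = 0, 12, -24, 64, -192, 3072/5, …
Change of var in L_f (x↦r) gives L₀.
h₀' ⇒ L via d/dx closure of L₀.
L = (8 + 24·x) + (1 + 8·x + 12·x^2)·Dx  (order 1).
h: a_k = 12, -96, 624, -3840, 23232, -139776, …
ICs: h(0) = 12.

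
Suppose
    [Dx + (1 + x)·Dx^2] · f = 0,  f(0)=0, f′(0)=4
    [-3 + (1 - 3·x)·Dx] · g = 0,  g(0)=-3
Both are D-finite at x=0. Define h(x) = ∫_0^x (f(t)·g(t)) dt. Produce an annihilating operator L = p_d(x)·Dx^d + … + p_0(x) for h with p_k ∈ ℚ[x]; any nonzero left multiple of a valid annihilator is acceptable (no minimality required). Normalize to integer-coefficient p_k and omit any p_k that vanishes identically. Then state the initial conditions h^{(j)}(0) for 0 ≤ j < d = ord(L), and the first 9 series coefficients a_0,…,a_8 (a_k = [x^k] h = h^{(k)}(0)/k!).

f: a_k = 0, 4, -2, 4/3, -1, 4/5, -2/3, 4/7, -1/2, …
g: a_k = -3, -9, -27, -81, -243, -729, -2187, -6561, -19683, …
L₀ := L_f ⊗_s L_g (sym. prod.), ord ≤ 2.
h=∫h₀ ⇒ L = L₀·Dx.
L = 3·Dx + (5 + 9·x)·Dx^2 + (-1 + 2·x + 3·x^2)·Dx^3  (order 3).
h: a_k = 0, 0, -6, -10, -47/2, -279/5, -1399/10, -12581/35, -264261/280, …
ICs: h(0) = 0, h′(0) = 0, h′′(0) = -12.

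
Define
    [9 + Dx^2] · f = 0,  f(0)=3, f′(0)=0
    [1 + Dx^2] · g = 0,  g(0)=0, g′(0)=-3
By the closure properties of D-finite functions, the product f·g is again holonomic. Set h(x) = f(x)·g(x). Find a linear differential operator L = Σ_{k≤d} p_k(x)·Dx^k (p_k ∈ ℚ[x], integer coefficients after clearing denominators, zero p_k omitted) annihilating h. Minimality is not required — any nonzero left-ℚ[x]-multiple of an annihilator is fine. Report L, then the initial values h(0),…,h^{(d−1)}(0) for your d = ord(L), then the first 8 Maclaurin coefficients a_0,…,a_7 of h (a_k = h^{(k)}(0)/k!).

f: a_k = 3, 0, -27/2, 0, 81/8, 0, -243/80, 0, …
g: a_k = 0, -3, 0, 1/2, 0, -1/40, 0, 1/1680, …
h₀=f·g: eliminate ⇒ L₀, order ≤ 2·2.
L = 64 + 20·Dx^2 + Dx^4  (order 4).
h: a_k = 0, -9, 0, 42, 0, -186/5, 0, 508/35, …
ICs: h(0) = 0, h′(0) = -9, h′′(0) = 0, h′′′(0) = 252.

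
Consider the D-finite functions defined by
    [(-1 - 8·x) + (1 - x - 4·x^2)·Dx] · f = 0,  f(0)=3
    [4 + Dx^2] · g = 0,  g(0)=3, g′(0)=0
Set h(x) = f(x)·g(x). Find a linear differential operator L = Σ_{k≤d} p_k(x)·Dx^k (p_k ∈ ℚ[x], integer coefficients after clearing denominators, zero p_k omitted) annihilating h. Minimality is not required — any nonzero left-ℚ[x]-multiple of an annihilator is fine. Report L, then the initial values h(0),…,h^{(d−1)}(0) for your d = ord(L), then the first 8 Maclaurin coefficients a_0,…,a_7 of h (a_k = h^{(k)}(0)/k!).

f: a_k = 3, 3, 15, 27, 87, 195, 543, 1323, …
g: a_k = 3, 0, -6, 0, 2, 0, -4/15, 0, …
f·g: L₀ = L_f ⊗_s L_g, ord ≤ 1·2.
L = (4 + 4·x + 16·x^2) + (2 + 16·x)·Dx + (-1 + x + 4·x^2)·Dx^2  (order 2).
h: a_k = 9, 9, 27, 63, 177, 429, 5681/5, 14261/5, …
ICs: h(0) = 9, h′(0) = 9.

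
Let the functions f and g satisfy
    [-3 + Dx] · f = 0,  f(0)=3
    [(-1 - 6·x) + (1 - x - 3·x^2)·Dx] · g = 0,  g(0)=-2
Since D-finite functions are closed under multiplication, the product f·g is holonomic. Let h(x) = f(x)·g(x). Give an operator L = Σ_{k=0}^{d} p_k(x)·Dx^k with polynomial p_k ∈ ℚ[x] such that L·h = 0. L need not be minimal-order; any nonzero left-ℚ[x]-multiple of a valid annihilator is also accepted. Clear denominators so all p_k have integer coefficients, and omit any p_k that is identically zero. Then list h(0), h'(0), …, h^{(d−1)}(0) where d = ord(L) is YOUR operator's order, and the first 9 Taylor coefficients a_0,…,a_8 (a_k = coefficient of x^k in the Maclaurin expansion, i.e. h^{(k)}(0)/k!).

f: a_k = 3, 9, 27/2, 27/2, 81/8, 243/40, 243/80, 729/560, 2187/4480, …
g: a_k = -2, -2, -8, -14, -38, -80, -194, -434, -1016, …
h₀=f·g: eliminate ⇒ L₀, order ≤ 1·1.
L = (4 + 3·x - 9·x^2) + (-1 + x + 3·x^2)·Dx  (order 1).
h: a_k = -6, -24, -69, -168, -1581/4, -4557/5, -84129/40, -169401/35, -24977523/2240, …
ICs: h(0) = -6.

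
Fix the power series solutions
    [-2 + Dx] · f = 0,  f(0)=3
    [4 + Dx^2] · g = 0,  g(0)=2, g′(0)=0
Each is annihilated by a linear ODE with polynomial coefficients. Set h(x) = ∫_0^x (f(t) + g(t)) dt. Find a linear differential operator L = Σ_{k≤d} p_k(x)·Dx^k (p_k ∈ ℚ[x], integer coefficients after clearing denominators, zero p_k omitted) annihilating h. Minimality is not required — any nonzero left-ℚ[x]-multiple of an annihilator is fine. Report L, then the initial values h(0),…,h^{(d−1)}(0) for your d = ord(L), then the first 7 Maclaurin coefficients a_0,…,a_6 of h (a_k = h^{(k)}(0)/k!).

L = -8·Dx + 4·Dx^2 - 2·Dx^3 + Dx^4  (order 4).
h: a_k = 0, 5, 3, 2/3, 1, 2/3, 2/15, …
ICs: h(0) = 0, h′(0) = 5, h′′(0) = 6, h′′′(0) = 4.

f: a_k = 3, 6, 6, 4, 2, 4/5, 4/15, …
g: a_k = 2, 0, -4, 0, 4/3, 0, -8/45, …
h₀=f+g: left-lcm gives L₀, ord ≤ 3.
h=∫₀ˣh₀: take L = L₀·Dx.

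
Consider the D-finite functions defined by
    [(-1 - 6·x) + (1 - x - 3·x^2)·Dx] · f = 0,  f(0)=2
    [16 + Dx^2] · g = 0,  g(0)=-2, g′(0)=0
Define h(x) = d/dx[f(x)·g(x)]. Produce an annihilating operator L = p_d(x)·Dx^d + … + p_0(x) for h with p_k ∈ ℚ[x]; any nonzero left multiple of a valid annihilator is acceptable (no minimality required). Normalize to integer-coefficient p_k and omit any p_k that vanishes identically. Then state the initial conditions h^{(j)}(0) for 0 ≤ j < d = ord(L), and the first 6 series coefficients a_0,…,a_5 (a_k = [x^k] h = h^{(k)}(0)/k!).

f: a_k = 2, 2, 8, 14, 38, 80, …
g: a_k = -2, 0, 16, 0, -64/3, 0, …
Product ⇒ symmetric product L₀, ord ≤ 2.
Differentiate: ansatz ord ≤ ord L₀ ⇒ L.
L = (-26 - 256·x - 640·x^2 + 768·x^3 + 1152·x^4) + (-7 - 26·x + 144·x^2 + 288·x^3)·Dx + (5 - 13·x - 31·x^2 + 48·x^3 + 72·x^4)·Dx^2  (order 2).
h: a_k = -4, 32, 12, 112/3, 320/3, 6488/15, …
ICs: h(0) = -4, h′(0) = 32.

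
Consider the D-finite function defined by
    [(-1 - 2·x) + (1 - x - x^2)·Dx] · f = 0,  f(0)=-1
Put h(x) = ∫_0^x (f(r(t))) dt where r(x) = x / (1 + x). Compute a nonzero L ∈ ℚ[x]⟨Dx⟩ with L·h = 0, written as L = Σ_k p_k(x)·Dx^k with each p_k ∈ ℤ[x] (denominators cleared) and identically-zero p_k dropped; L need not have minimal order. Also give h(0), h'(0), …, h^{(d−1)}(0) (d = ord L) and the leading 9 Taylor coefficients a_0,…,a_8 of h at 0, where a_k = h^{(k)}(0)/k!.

f: a_k = -1, -1, -2, -3, -5, -8, -13, -21, -34, …
h₀=f(r): pull back L_f along r ⇒ L₀.
h=∫h₀ ⇒ L = L₀·Dx.
L = (1 + 3·x)·Dx + (-1 - 2·x + x^3)·Dx^2  (order 2).
h: a_k = 0, -1, -1/2, -1/3, 0, -1/5, 1/6, -2/7, 3/8, …
ICs: h(0) = 0, h′(0) = -1.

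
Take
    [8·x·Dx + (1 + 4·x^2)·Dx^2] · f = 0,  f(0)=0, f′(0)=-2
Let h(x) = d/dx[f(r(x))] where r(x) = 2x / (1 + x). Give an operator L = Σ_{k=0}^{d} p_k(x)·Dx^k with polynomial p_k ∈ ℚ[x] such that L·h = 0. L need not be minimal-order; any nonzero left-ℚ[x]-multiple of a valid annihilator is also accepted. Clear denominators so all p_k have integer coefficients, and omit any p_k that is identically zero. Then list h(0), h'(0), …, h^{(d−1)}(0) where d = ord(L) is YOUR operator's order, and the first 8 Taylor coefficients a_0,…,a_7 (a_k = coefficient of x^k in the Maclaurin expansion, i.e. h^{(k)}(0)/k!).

L = (2 + 34·x) + (1 + 2·x + 17·x^2)·Dx  (order 1).
h: a_k = -4, 8, 52, -240, -404, 4888, -2908, -77280, …
ICs: h(0) = -4.

f: a_k = 0, -2, 0, 8/3, 0, -32/5, 0, 128/7, …
h₀=f(r): pull back L_f along r ⇒ L₀.
Derive L from L₀ (diff closure).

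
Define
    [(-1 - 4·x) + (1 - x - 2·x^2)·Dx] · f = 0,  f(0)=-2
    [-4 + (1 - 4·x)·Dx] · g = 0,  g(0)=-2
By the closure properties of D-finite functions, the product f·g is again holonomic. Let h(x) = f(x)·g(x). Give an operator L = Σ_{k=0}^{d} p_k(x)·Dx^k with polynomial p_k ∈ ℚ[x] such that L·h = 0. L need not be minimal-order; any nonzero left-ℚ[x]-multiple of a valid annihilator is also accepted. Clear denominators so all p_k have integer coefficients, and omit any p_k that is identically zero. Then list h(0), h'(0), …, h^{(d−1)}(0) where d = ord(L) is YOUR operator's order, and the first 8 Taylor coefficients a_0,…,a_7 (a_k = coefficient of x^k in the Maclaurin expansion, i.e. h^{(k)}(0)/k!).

L = (-5 + 4·x + 24·x^2) + (1 - 5·x + 2·x^2 + 8·x^3)·Dx  (order 1).
h: a_k = 4, 20, 92, 388, 1596, 6468, 26044, 104516, …
ICs: h(0) = 4.

f: a_k = -2, -2, -6, -10, -22, -42, -86, -170, …
g: a_k = -2, -8, -32, -128, -512, -2048, -8192, -32768, …
Product ⇒ symmetric product L₀, ord ≤ 1.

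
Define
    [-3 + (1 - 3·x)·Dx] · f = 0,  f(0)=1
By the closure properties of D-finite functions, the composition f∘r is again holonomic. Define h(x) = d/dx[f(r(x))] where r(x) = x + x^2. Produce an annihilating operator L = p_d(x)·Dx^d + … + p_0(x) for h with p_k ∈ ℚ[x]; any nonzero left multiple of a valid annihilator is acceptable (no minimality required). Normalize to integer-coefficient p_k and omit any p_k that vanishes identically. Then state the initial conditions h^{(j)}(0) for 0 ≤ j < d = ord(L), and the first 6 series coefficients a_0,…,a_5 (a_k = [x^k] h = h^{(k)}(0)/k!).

f: a_k = 1, 3, 9, 27, 81, 243, …
f∘r: x↦r, Dx↦Dx/r' in L_f ⇒ L₀.
Derive L from L₀ (diff closure).
L = (8 + 18·x + 18·x^2) + (-1 + x + 9·x^2 + 6·x^3)·Dx  (order 1).
h: a_k = 3, 24, 135, 684, 3240, 14742, …
ICs: h(0) = 3.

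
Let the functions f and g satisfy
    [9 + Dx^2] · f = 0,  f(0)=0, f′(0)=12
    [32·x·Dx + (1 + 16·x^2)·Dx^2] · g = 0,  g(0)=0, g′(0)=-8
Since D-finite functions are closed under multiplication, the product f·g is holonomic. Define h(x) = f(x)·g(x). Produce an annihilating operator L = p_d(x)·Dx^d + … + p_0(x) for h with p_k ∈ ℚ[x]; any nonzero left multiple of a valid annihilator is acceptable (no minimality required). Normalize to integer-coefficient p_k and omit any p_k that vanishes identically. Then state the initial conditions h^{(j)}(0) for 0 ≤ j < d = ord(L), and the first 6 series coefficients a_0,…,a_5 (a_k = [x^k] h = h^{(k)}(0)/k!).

L = (16425 + 696384·x^2 + 2778624·x^4 + 11943936·x^6 + 47775744·x^8) + (23616·x + 543744·x^3 + 3981312·x^5 + 21233664·x^7)·Dx + (2050 + 87168·x^2 + 470016·x^4 + 2654208·x^6 + 10616832·x^8)·Dx^2 + (2624·x + 60416·x^3 + 442368·x^5 + 2359296·x^7)·Dx^3 + (25 + 1088·x^2 + 17920·x^4 + 147456·x^6 + 589824·x^8)·Dx^4  (order 4).
h: a_k = 0, 0, -96, 0, 656, 0, …
ICs: h(0) = 0, h′(0) = 0, h′′(0) = -192, h′′′(0) = 0.

f: a_k = 0, 12, 0, -18, 0, 81/10, …
g: a_k = 0, -8, 0, 128/3, 0, -2048/5, …
Product ⇒ symmetric product L₀, ord ≤ 4.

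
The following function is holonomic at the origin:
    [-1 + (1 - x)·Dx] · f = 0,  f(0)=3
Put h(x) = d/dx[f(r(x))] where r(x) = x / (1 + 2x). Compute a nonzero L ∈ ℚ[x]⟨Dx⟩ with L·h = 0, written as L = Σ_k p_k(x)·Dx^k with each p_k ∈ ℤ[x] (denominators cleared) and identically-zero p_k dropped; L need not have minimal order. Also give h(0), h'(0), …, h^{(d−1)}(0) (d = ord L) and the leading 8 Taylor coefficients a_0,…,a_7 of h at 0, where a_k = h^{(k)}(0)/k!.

f: a_k = 3, 3, 3, 3, 3, 3, 3, 3, …
L₀ from L_f via x↦r, Dx↦r'^{-1}Dx.
h=h₀': d/dx-closure on L₀ ⇒ L.
L = -4 + (-2 - 2·x)·Dx  (order 1).
h: a_k = 3, -6, 9, -12, 15, -18, 21, -24, …
ICs: h(0) = 3.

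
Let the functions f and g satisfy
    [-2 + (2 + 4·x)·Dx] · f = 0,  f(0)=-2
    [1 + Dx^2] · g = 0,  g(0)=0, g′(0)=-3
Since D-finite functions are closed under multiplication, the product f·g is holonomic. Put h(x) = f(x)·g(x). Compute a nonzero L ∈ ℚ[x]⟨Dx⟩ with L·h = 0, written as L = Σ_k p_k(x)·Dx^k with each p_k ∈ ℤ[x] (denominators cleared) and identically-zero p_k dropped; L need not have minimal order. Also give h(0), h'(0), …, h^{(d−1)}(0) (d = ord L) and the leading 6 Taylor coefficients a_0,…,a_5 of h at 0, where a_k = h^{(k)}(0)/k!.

f: a_k = -2, -2, 1, -1, 5/4, -7/4, …
g: a_k = 0, -3, 0, 1/2, 0, -1/40, …
h₀=f·g: eliminate ⇒ L₀, order ≤ 1·2.
L = (4 + 4·x + 4·x^2) + (-2 - 4·x)·Dx + (1 + 4·x + 4·x^2)·Dx^2  (order 2).
h: a_k = 0, 6, 6, -4, 2, -16/5, …
ICs: h(0) = 0, h′(0) = 6.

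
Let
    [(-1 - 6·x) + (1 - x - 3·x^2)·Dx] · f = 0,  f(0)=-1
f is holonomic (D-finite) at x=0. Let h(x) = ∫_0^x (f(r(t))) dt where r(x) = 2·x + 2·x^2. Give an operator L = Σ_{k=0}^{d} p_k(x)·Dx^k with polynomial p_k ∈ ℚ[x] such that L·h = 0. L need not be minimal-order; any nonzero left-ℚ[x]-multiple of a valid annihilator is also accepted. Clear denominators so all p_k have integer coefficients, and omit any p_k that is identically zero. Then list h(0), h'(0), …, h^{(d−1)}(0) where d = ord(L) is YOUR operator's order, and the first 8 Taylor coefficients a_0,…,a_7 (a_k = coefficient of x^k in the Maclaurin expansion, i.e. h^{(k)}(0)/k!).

f: a_k = -1, -1, -4, -7, -19, -40, -97, -217, …
L₀ from L_f via x↦r, Dx↦r'^{-1}Dx.
h=∫h₀ ⇒ L = L₀·Dx.
L = (2 + 28·x + 72·x^2 + 48·x^3)·Dx + (-1 + 2·x + 14·x^2 + 24·x^3 + 12·x^4)·Dx^2  (order 2).
h: a_k = 0, -1, -1, -6, -22, -488/5, -444, -14488/7, …
ICs: h(0) = 0, h′(0) = -1.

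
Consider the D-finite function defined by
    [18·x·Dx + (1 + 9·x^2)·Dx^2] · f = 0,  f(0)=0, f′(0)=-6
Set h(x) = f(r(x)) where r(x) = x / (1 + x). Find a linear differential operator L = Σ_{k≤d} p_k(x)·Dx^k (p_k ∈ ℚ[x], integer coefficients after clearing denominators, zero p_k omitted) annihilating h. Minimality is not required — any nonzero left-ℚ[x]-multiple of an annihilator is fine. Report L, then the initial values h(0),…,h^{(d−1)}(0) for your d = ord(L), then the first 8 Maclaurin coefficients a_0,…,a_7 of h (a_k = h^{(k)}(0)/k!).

f: a_k = 0, -6, 0, 18, 0, -486/5, 0, 4374/7, …
f∘r: x↦r, Dx↦Dx/r' in L_f ⇒ L₀.
L = (2 + 20·x)·Dx + (1 + 2·x + 10·x^2)·Dx^2  (order 2).
h: a_k = 0, -6, 6, 12, -48, 24/5, 312, -3984/7, …
ICs: h(0) = 0, h′(0) = -6.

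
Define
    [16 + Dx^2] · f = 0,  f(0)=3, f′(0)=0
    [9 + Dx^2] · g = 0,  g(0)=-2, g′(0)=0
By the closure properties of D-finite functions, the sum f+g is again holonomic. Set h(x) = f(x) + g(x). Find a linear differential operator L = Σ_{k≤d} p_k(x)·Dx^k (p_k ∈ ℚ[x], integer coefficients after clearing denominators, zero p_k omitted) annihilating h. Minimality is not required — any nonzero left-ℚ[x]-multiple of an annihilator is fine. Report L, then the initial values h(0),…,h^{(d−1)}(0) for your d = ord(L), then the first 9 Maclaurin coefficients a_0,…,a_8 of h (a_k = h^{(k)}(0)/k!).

f: a_k = 3, 0, -24, 0, 32, 0, -256/15, 0, 512/105, …
g: a_k = -2, 0, 9, 0, -27/4, 0, 81/40, 0, -729/2240, …
f+g: L₀ = lclm(L_f,L_g), ord ≤ 2+2.
L = 144 + 25·Dx^2 + Dx^4  (order 4).
h: a_k = 1, 0, -15, 0, 101/4, 0, -361/24, 0, 30581/6720, …
ICs: h(0) = 1, h′(0) = 0, h′′(0) = -30, h′′′(0) = 0.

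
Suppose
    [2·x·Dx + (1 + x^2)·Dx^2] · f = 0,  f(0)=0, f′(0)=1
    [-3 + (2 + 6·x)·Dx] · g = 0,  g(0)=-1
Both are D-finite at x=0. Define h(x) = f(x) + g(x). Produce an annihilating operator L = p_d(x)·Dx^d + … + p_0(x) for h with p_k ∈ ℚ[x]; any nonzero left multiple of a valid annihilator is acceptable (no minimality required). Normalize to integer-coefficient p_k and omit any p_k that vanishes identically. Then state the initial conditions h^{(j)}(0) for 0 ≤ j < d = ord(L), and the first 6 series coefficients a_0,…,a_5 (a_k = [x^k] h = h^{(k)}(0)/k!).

f: a_k = 0, 1, 0, -1/3, 0, 1/5, …
g: a_k = -1, -3/2, 9/8, -27/16, 405/128, -1701/256, …
f+g: L₀ = lclm(L_f,L_g), ord ≤ 2+1.
L = (-12 - 90·x + 36·x^2 + 54·x^3)·Dx + (-35 - 48·x - 102·x^2 + 144·x^3 + 189·x^4)·Dx^2 + (-6 - 10·x + 36·x^2 + 44·x^3 + 42·x^4 + 54·x^5)·Dx^3  (order 3).
h: a_k = -1, -1/2, 9/8, -97/48, 405/128, -8249/1280, …
ICs: h(0) = -1, h′(0) = -1/2, h′′(0) = 9/4.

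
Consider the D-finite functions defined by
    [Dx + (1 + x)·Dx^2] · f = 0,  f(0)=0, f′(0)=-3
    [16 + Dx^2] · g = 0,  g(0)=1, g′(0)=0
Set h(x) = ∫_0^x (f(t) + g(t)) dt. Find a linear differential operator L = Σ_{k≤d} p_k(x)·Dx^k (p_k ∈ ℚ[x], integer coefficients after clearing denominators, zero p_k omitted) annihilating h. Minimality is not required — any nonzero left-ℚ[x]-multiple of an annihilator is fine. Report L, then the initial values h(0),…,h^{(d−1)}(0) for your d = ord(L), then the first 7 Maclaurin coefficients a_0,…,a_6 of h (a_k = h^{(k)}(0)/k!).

L = (176 + 256·x + 128·x^2)·Dx^2 + (144 + 400·x + 384·x^2 + 128·x^3)·Dx^3 + (11 + 16·x + 8·x^2)·Dx^4 + (9 + 25·x + 24·x^2 + 8·x^3)·Dx^5  (order 5).
h: a_k = 0, 1, -3/2, -13/6, -1/4, 137/60, -1/10, …
ICs: h(0) = 0, h′(0) = 1, h′′(0) = -3, h′′′(0) = -13, h′′′′(0) = -6.

f: a_k = 0, -3, 3/2, -1, 3/4, -3/5, 1/2, …
g: a_k = 1, 0, -8, 0, 32/3, 0, -256/45, …
L₀ := lclm(L_f,L_g); ord L₀ ≤ 2+2.
h=∫₀ˣh₀: take L = L₀·Dx.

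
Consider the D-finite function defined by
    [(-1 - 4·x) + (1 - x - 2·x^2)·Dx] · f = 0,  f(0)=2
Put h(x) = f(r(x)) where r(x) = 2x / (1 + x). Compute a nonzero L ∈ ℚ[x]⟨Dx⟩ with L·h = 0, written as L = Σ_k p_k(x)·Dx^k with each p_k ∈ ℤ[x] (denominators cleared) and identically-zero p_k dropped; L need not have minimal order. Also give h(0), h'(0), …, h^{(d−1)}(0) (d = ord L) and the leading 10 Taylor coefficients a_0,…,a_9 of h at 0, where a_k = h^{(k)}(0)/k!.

f: a_k = 2, 2, 6, 10, 22, 42, 86, 170, 342, 682, …
Change of var in L_f (x↦r) gives L₀.
L = (2 + 18·x) + (-1 - x + 9·x^2 + 9·x^3)·Dx  (order 1).
h: a_k = 2, 4, 20, 36, 180, 324, 1620, 2916, 14580, 26244, …
ICs: h(0) = 2.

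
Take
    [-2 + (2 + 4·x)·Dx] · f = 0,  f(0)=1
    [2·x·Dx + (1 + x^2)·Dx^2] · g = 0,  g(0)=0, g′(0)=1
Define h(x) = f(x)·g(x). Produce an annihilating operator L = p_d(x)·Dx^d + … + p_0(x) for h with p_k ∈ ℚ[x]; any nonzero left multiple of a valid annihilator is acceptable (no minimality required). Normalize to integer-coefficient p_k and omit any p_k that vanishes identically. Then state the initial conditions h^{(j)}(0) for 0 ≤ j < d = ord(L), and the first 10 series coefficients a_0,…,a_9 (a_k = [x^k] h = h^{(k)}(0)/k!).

f: a_k = 1, 1, -1/2, 1/2, -5/8, 7/8, -21/16, 33/16, -429/128, 715/128, …
g: a_k = 0, 1, 0, -1/3, 0, 1/5, 0, -1/7, 0, 1/9, …
Product ⇒ symmetric product L₀, ord ≤ 2.
L = (3 - 2·x - x^2) + (-2 - 2·x + 6·x^2 + 4·x^3)·Dx + (1 + 4·x + 5·x^2 + 4·x^3 + 4·x^4)·Dx^2  (order 2).
h: a_k = 0, 1, 1, -5/6, 1/6, -31/120, 109/120, -2263/1680, 2903/1680, -23035/8064, …
ICs: h(0) = 0, h′(0) = 1.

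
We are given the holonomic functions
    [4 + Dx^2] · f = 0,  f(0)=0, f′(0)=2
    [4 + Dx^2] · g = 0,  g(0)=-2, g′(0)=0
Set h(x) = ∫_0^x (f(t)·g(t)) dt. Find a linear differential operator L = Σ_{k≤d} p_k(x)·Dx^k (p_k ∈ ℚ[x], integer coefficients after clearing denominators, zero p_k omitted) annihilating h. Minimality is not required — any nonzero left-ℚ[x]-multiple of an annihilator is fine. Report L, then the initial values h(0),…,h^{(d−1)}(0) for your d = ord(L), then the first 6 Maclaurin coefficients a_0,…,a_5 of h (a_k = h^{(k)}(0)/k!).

f: a_k = 0, 2, 0, -4/3, 0, 4/15, …
g: a_k = -2, 0, 4, 0, -4/3, 0, …
Sym-product of L_f,L_g gives L₀ (≤ ord 4).
h=∫₀ˣh₀: take L = L₀·Dx.
L = 16·Dx^2 + Dx^4  (order 4).
h: a_k = 0, 0, -2, 0, 8/3, 0, …
ICs: h(0) = 0, h′(0) = 0, h′′(0) = -4, h′′′(0) = 0.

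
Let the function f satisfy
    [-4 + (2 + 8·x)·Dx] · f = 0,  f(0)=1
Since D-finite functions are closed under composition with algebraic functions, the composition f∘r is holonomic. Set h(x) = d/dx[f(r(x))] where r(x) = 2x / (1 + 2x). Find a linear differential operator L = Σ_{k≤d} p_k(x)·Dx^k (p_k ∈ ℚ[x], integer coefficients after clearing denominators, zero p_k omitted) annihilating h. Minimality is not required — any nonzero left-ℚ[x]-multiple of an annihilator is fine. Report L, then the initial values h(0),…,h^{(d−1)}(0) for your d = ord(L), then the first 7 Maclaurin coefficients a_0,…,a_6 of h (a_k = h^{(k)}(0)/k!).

f: a_k = 1, 2, -2, 4, -10, 28, -84, …
f∘r: x↦r, Dx↦Dx/r' in L_f ⇒ L₀.
h₀' ⇒ L via d/dx closure of L₀.
L = (-8 - 40·x) + (-1 - 12·x - 20·x^2)·Dx  (order 1).
h: a_k = 4, -32, 240, -1920, 16320, -144384, 1309952, …
ICs: h(0) = 4.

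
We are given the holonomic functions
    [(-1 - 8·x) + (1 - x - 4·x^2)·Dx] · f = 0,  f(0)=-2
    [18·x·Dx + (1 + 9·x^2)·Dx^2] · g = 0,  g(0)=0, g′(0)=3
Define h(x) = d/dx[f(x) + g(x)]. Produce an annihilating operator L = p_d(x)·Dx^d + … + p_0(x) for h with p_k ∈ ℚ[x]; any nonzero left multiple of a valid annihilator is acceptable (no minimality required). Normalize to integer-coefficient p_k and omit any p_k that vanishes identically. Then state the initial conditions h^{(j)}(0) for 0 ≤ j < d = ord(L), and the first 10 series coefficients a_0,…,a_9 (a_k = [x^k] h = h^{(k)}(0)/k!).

L = (-90 + 360·x + 6462·x^2 + 14688·x^3 + 63936·x^4 + 31104·x^6) + (36 + 294·x + 324·x^2 + 3198·x^3 + 13680·x^4 + 46080·x^5 + 3888·x^6 + 31104·x^7)·Dx + (-5 - 16·x - 160·x^2 + 96·x^3 - 555·x^4 + 2304·x^5 + 4896·x^6 + 1296·x^7 + 5184·x^8)·Dx^2  (order 2).
h: a_k = 1, -20, -81, -232, -407, -2172, -8361, -18640, -33039, -151780, …
ICs: h(0) = 1, h′(0) = -20.

f: a_k = -2, -2, -10, -18, -58, -130, -362, -882, -2330, -5858, …
g: a_k = 0, 3, 0, -9, 0, 243/5, 0, -2187/7, 0, 2187, …
h₀=f+g: left-lcm gives L₀, ord ≤ 3.
h₀' ⇒ L via d/dx closure of L₀.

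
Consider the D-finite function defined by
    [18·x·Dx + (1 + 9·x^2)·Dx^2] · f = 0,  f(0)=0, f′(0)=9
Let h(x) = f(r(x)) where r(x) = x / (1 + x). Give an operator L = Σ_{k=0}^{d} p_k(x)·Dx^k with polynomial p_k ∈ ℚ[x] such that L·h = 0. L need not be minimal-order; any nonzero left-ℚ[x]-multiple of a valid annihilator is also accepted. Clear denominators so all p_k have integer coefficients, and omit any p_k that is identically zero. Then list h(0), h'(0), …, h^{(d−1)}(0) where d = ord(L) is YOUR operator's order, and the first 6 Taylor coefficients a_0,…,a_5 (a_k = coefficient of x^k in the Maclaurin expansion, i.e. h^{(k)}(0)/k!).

f: a_k = 0, 9, 0, -27, 0, 729/5, …
h₀=f(r): pull back L_f along r ⇒ L₀.
L = (2 + 20·x)·Dx + (1 + 2·x + 10·x^2)·Dx^2  (order 2).
h: a_k = 0, 9, -9, -18, 72, -36/5, …
ICs: h(0) = 0, h′(0) = 9.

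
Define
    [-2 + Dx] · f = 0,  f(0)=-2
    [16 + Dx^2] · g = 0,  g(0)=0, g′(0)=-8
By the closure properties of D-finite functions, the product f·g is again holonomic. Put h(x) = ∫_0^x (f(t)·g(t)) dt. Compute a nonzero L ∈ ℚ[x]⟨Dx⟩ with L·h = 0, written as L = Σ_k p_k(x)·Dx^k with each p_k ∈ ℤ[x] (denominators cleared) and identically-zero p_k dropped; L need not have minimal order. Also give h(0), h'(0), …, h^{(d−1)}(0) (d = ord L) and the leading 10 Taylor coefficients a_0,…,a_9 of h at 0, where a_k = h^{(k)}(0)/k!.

f: a_k = -2, -4, -4, -8/3, -4/3, -8/15, -8/45, -16/315, -4/315, -8/2835, …
g: a_k = 0, -8, 0, 64/3, 0, -256/15, 0, 2048/315, 0, -4096/2835, …
f·g: L₀ = L_f ⊗_s L_g, ord ≤ 1·2.
h=∫h₀ ⇒ L = L₀·Dx.
L = 20·Dx - 4·Dx^2 + Dx^3  (order 3).
h: a_k = 0, 0, 8, 32/3, -8/3, -64/5, -304/45, 704/315, 1112/315, 128/135, …
ICs: h(0) = 0, h′(0) = 0, h′′(0) = 16.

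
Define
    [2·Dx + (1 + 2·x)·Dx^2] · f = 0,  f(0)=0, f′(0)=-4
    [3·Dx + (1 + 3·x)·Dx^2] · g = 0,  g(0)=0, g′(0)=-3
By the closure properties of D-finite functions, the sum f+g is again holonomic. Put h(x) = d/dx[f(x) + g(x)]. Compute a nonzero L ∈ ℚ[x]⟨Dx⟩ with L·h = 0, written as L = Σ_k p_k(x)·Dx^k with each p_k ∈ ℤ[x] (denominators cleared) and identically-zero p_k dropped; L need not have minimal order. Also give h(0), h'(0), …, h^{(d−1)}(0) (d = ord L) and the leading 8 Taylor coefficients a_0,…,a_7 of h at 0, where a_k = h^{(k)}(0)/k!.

L = 12 + (10 + 24·x)·Dx + (1 + 5·x + 6·x^2)·Dx^2  (order 2).
h: a_k = -7, 17, -43, 113, -307, 857, -2443, 7073, …
ICs: h(0) = -7, h′(0) = 17.

f: a_k = 0, -4, 4, -16/3, 8, -64/5, 64/3, -256/7, …
g: a_k = 0, -3, 9/2, -9, 81/4, -243/5, 243/2, -2187/7, …
Weyl lclm of L_f,L_g ⇒ L₀ (ord ≤ 4).
h=h₀': d/dx-closure on L₀ ⇒ L.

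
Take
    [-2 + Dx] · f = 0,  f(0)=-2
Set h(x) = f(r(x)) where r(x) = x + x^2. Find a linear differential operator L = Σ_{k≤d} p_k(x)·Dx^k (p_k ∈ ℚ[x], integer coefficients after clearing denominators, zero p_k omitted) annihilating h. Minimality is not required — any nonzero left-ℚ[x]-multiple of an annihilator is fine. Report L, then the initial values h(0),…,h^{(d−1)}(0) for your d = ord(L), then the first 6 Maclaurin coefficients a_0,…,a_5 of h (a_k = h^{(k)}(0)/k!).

L = (-2 - 4·x) + Dx  (order 1).
h: a_k = -2, -4, -8, -32/3, -40/3, -208/15, …
ICs: h(0) = -2.

f: a_k = -2, -4, -4, -8/3, -4/3, -8/15, …
Substitute x→r, Dx→(1/r')Dx; clear ⇒ L₀.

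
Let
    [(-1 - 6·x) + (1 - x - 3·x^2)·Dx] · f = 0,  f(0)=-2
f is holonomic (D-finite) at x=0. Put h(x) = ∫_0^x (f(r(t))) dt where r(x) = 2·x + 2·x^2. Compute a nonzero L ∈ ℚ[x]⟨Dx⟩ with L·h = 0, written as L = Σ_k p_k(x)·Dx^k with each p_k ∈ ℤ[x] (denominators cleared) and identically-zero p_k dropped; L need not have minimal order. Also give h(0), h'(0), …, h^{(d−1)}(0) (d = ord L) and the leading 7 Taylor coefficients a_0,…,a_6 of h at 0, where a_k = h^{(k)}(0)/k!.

f: a_k = -2, -2, -8, -14, -38, -80, -194, …
h₀=f(r): pull back L_f along r ⇒ L₀.
h=∫h₀ ⇒ L = L₀·Dx.
L = (2 + 28·x + 72·x^2 + 48·x^3)·Dx + (-1 + 2·x + 14·x^2 + 24·x^3 + 12·x^4)·Dx^2  (order 2).
h: a_k = 0, -2, -2, -12, -44, -976/5, -888, …
ICs: h(0) = 0, h′(0) = -2.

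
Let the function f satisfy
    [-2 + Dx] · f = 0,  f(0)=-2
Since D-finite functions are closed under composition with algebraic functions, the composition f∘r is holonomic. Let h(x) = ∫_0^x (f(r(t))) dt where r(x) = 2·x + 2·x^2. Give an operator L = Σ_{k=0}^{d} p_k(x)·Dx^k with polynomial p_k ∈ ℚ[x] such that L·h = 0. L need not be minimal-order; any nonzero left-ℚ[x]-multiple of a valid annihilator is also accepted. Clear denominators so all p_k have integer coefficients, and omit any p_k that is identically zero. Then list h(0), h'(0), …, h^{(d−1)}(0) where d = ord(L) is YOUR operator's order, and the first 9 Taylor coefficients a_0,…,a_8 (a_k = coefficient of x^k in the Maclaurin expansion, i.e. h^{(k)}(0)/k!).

f: a_k = -2, -4, -4, -8/3, -4/3, -8/15, -8/45, -16/315, -4/315, …
L₀ from L_f via x↦r, Dx↦r'^{-1}Dx.
Integrate: L := L₀·Dx.
L = (-4 - 8·x)·Dx + Dx^2  (order 2).
h: a_k = 0, -2, -4, -8, -40/3, -304/15, -416/15, -11072/315, -13024/315, …
ICs: h(0) = 0, h′(0) = -2.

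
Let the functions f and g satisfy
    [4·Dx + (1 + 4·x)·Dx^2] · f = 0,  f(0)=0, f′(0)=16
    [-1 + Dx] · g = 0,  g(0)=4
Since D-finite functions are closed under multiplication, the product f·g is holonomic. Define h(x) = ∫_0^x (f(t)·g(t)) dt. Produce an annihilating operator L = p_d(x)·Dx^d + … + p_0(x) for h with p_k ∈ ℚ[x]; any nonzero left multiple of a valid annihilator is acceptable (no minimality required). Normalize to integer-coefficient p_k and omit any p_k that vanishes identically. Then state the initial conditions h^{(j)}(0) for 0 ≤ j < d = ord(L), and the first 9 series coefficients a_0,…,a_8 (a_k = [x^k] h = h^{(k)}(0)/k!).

L = (-3 + 4·x)·Dx + (2 - 8·x)·Dx^2 + (1 + 4·x)·Dx^3  (order 3).
h: a_k = 0, 0, 32, -64/3, 184/3, -736/5, 2004/5, -72952/63, 2205587/630, …
ICs: h(0) = 0, h′(0) = 0, h′′(0) = 64.

f: a_k = 0, 16, -32, 256/3, -256, 4096/5, -8192/3, 65536/7, -32768, …
g: a_k = 4, 4, 2, 2/3, 1/6, 1/30, 1/180, 1/1260, 1/10080, …
Sym-product of L_f,L_g gives L₀ (≤ ord 2).
h=∫h₀ ⇒ L = L₀·Dx.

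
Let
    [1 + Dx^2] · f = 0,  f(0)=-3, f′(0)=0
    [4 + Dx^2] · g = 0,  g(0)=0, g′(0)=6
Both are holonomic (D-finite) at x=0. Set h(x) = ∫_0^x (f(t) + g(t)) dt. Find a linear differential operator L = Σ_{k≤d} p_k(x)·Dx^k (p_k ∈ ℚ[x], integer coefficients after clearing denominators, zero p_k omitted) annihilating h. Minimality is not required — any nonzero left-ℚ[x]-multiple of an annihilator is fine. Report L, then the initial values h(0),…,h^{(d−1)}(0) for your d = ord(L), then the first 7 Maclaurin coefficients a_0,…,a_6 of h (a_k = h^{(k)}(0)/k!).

f: a_k = -3, 0, 3/2, 0, -1/8, 0, 1/240, …
g: a_k = 0, 6, 0, -4, 0, 4/5, 0, …
L₀ := lclm(L_f,L_g); ord L₀ ≤ 2+2.
∫: right-multiply L₀ by Dx.
L = 4·Dx + 5·Dx^3 + Dx^5  (order 5).
h: a_k = 0, -3, 3, 1/2, -1, -1/40, 2/15, …
ICs: h(0) = 0, h′(0) = -3, h′′(0) = 6, h′′′(0) = 3, h′′′′(0) = -24.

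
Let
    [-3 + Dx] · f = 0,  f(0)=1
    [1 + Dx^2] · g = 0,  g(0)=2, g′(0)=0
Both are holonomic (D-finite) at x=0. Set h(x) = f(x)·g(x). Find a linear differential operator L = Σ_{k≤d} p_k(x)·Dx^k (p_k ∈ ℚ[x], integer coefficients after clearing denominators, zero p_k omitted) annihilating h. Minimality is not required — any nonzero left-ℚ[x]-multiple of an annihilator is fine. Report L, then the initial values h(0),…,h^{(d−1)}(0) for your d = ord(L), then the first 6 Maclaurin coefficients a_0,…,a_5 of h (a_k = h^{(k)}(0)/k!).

f: a_k = 1, 3, 9/2, 9/2, 27/8, 81/40, …
g: a_k = 2, 0, -1, 0, 1/12, 0, …
Product ⇒ symmetric product L₀, ord ≤ 2.
L = 10 - 6·Dx + Dx^2  (order 2).
h: a_k = 2, 6, 8, 6, 7/3, -1/5, …
ICs: h(0) = 2, h′(0) = 6.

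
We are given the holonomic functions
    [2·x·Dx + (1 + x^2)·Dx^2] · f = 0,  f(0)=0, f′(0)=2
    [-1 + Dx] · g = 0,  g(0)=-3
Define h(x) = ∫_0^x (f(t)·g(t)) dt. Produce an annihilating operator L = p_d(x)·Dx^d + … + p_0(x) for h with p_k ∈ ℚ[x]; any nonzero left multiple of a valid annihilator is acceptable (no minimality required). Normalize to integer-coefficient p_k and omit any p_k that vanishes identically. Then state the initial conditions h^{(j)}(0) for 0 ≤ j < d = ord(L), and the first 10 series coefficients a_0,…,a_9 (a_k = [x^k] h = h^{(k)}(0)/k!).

f: a_k = 0, 2, 0, -2/3, 0, 2/5, 0, -2/7, 0, 2/9, …
g: a_k = -3, -3, -3/2, -1/2, -1/8, -1/40, -1/240, -1/1680, -1/13440, -1/120960, …
Product ⇒ symmetric product L₀, ord ≤ 2.
∫: right-multiply L₀ by Dx.
L = (1 - 2·x + x^2)·Dx + (-2 + 2·x - 2·x^2)·Dx^2 + (1 + x^2)·Dx^3  (order 3).
h: a_k = 0, 0, -3, -2, -1/4, 1/5, -3/40, -11/84, 93/2240, 113/1512, …
ICs: h(0) = 0, h′(0) = 0, h′′(0) = -6.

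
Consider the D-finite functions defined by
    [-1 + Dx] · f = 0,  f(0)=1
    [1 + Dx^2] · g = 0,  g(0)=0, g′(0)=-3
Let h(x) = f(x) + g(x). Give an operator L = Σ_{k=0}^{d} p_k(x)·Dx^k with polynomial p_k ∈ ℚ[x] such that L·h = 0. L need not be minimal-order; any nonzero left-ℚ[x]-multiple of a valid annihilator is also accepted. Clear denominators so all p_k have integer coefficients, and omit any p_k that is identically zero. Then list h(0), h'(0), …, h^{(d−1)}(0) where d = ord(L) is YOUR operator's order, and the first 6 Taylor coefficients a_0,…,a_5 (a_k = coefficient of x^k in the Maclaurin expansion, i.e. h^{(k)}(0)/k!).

f: a_k = 1, 1, 1/2, 1/6, 1/24, 1/120, …
g: a_k = 0, -3, 0, 1/2, 0, -1/40, …
Weyl lclm of L_f,L_g ⇒ L₀ (ord ≤ 3).
L = -1 + Dx - Dx^2 + Dx^3  (order 3).
h: a_k = 1, -2, 1/2, 2/3, 1/24, -1/60, …
ICs: h(0) = 1, h′(0) = -2, h′′(0) = 1.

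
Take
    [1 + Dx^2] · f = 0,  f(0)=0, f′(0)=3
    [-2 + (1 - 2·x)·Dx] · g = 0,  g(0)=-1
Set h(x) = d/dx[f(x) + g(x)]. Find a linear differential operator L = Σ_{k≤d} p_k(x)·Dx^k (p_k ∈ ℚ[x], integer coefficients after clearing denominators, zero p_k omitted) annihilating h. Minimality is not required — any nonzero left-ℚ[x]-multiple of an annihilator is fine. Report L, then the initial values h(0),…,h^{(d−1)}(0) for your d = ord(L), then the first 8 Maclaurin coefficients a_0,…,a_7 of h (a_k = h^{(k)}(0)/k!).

f: a_k = 0, 3, 0, -1/2, 0, 1/40, 0, -1/1680, …
g: a_k = -1, -2, -4, -8, -16, -32, -64, -128, …
Weyl lclm of L_f,L_g ⇒ L₀ (ord ≤ 3).
h₀' ⇒ L via d/dx closure of L₀.
L = (196 - 16·x + 16·x^2) + (-25 + 54·x - 12·x^2 + 8·x^3)·Dx + (196 - 16·x + 16·x^2)·Dx^2 + (-25 + 54·x - 12·x^2 + 8·x^3)·Dx^3  (order 3).
h: a_k = 1, -8, -51/2, -64, -1279/8, -384, -215041/240, -2048, …
ICs: h(0) = 1, h′(0) = -8, h′′(0) = -51.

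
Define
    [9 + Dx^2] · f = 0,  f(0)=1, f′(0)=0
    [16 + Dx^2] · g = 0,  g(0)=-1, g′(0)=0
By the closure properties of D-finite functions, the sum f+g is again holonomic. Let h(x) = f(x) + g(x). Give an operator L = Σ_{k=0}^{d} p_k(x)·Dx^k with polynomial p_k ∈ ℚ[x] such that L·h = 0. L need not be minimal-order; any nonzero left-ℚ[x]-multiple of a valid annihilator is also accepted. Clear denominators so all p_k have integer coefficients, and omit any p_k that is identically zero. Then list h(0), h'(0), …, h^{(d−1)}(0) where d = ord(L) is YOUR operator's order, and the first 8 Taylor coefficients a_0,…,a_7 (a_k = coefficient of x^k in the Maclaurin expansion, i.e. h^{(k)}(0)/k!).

f: a_k = 1, 0, -9/2, 0, 27/8, 0, -81/80, 0, …
g: a_k = -1, 0, 8, 0, -32/3, 0, 256/45, 0, …
f+g: L₀ = lclm(L_f,L_g), ord ≤ 2+2.
L = 144 + 25·Dx^2 + Dx^4  (order 4).
h: a_k = 0, 0, 7/2, 0, -175/24, 0, 3367/720, 0, …
ICs: h(0) = 0, h′(0) = 0, h′′(0) = 7, h′′′(0) = 0.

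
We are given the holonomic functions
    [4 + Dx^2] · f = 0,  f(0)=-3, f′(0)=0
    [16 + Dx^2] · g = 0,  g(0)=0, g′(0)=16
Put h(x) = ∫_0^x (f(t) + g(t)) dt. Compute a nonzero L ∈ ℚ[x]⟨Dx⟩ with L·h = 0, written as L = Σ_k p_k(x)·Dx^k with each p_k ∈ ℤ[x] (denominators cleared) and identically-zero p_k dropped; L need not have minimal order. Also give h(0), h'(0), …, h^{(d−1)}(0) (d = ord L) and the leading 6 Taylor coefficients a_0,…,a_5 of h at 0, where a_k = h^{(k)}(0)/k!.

f: a_k = -3, 0, 6, 0, -2, 0, …
g: a_k = 0, 16, 0, -128/3, 0, 512/15, …
f+g: L₀ = lclm(L_f,L_g), ord ≤ 2+2.
h=∫₀ˣh₀: take L = L₀·Dx.
L = 64·Dx + 20·Dx^3 + Dx^5  (order 5).
h: a_k = 0, -3, 8, 2, -32/3, -2/5, …
ICs: h(0) = 0, h′(0) = -3, h′′(0) = 16, h′′′(0) = 12, h′′′′(0) = -256.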